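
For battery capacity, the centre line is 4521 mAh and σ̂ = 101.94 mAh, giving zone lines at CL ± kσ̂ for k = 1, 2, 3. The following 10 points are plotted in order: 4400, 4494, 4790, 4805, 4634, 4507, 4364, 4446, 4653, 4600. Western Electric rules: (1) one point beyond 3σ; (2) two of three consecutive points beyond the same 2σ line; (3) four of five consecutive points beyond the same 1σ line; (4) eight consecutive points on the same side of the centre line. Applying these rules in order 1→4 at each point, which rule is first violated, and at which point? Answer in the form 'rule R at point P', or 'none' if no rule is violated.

rule 2 at point 4

Zone of each point (C = within 1σ̂, B = 1σ̂–2σ̂, A = 2σ̂–3σ̂, * = beyond 3σ̂; sign = side of CL): 1:-B, 2:-C, 3:+A, 4:+A, 5:+B, 6:-C, 7:-B, 8:-C, 9:+B, 10:+C
Rule 2 (two of three consecutive points beyond the same 2σ limit) is satisfied at point 4.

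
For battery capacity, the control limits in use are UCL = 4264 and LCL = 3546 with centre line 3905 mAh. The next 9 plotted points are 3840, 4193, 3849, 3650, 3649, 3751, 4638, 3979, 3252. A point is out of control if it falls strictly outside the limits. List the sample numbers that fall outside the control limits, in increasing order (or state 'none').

Compare each point to [3546, 4264]: sample 7 = 4638 > UCL; sample 9 = 3252 < LCL.

7, 9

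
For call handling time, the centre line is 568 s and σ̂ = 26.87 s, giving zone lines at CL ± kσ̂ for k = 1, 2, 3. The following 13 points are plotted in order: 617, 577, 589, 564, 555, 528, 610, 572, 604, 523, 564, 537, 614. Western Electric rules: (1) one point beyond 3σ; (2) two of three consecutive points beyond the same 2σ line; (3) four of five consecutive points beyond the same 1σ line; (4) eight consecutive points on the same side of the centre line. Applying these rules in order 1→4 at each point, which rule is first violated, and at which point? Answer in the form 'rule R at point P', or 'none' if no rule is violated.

none

Zone of each point (C = within 1σ̂, B = 1σ̂–2σ̂, A = 2σ̂–3σ̂, * = beyond 3σ̂; sign = side of CL): 1:+B, 2:+C, 3:+C, 4:-C, 5:-C, 6:-B, 7:+B, 8:+C, 9:+B, 10:-B, 11:-C, 12:-B, 13:+B
No rule fires across all 13 points.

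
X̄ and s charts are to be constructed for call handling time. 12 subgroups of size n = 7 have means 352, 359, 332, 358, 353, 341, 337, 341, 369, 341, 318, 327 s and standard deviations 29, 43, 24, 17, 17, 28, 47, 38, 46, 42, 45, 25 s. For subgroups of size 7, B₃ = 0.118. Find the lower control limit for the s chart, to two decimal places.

3.94

s̄ = (29 + 43 + 24 + 17 + 17 + 28 + 47 + 38 + 46 + 42 + 45 + 25) / 12 = 33.4167
LCL_s = B₃·s̄ = 0.118 × 33.4167 = 3.9432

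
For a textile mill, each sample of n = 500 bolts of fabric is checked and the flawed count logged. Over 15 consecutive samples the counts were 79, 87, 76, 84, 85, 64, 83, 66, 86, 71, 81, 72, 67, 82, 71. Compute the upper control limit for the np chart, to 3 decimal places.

101.138

p̄ = Σdᵢ / (k·n) = 1154 / (15 × 500) = 0.15387
UCL = np̄ + 3·√(np̄(1−p̄)) = 76.9333 + 3 × √(76.9333×0.84613) = 76.9333 + 3 × 8.0682 = 101.1379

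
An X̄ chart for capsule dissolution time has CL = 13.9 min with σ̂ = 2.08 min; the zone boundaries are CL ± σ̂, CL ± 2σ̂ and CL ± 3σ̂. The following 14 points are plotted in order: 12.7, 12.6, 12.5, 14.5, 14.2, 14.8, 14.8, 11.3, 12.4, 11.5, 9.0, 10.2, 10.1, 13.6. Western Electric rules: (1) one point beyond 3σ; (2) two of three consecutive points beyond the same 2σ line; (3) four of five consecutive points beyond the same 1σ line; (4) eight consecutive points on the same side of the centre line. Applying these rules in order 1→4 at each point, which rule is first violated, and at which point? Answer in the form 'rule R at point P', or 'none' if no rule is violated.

rule 3 at point 12

Zone of each point (C = within 1σ̂, B = 1σ̂–2σ̂, A = 2σ̂–3σ̂, * = beyond 3σ̂; sign = side of CL): 1:-C, 2:-C, 3:-C, 4:+C, 5:+C, 6:+C, 7:+C, 8:-B, 9:-C, 10:-B, 11:-A, 12:-B, 13:-B, 14:-C
Rule 3 (four of five consecutive points beyond the same 1σ limit) is satisfied at point 12.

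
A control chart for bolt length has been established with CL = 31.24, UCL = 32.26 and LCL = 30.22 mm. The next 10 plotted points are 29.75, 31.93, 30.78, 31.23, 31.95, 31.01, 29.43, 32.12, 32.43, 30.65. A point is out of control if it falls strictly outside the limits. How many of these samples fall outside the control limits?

Compare each point to [30.22, 32.26]: sample 1 = 29.75 < LCL; sample 7 = 29.43 < LCL; sample 9 = 32.43 > UCL.

3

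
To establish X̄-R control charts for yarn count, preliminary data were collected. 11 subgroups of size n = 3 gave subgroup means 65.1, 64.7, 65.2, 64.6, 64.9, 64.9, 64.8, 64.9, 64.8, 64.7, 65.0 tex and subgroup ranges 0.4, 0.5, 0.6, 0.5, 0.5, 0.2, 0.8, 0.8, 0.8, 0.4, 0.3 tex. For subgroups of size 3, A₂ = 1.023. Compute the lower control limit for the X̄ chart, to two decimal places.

X̄̄ = (65.1 + 64.7 + 65.2 + 64.6 + 64.9 + 64.9 + 64.8 + 64.9 + 64.8 + 64.7 + 65.0) / 11 = 713.6000 / 11 = 64.8727
R̄ = (0.4 + 0.5 + 0.6 + 0.5 + 0.5 + 0.2 + 0.8 + 0.8 + 0.8 + 0.4 + 0.3) / 11 = 5.8000 / 11 = 0.5273
LCL = X̄̄ − A₂·R̄ = 64.8727 − 1.023 × 0.5273 = 64.3333

64.33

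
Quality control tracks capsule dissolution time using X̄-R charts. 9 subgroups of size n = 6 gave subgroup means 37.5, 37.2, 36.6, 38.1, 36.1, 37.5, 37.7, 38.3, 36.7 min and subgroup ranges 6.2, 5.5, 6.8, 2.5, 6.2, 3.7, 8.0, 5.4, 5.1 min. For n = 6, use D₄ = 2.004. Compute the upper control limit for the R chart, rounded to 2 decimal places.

R̄ = (6.2 + 5.5 + 6.8 + 2.5 + 6.2 + 3.7 + 8.0 + 5.4 + 5.1) / 9 = 49.4000 / 9 = 5.4889
UCL_R = D₄·R̄ = 2.004 × 5.4889 = 10.9997

11.00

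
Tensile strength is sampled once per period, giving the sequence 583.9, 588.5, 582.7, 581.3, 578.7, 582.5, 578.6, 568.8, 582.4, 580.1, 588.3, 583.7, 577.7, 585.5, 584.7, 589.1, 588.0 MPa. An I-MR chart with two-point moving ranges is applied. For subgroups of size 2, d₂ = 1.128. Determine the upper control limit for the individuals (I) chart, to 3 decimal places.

X̄ = (583.9 + 588.5 + 582.7 + 581.3 + 578.7 + 582.5 + 578.6 + 568.8 + 582.4 + 580.1 + 588.3 + 583.7 + 577.7 + 585.5 + 584.7 + 589.1 + 588.0) / 17 = 582.6176
Moving ranges: 4.6, 5.8, 1.4, 2.6, 3.8, 3.9, 9.8, 13.6, 2.3, 8.2, 4.6, 6.0, 7.8, 0.8, 4.4, 1.1; M̄R̄ = 80.7000 / 16 = 5.0438
UCL = X̄ + 3·M̄R̄/d₂ = 582.6176 + 3 × 5.0438 / 1.128 = 596.0319

596.032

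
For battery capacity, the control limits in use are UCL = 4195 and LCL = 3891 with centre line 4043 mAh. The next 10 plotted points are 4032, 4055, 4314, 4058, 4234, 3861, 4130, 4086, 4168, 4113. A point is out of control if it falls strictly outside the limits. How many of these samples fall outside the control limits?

3

Compare each point to [3891, 4195]: sample 3 = 4314 > UCL; sample 5 = 4234 > UCL; sample 6 = 3861 < LCL.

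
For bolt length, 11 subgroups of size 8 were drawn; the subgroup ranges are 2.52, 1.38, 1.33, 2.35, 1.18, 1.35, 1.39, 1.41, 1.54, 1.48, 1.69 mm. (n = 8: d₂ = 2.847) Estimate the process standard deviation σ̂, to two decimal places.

0.56

R̄ = (2.52 + 1.38 + 1.33 + 2.35 + 1.18 + 1.35 + 1.39 + 1.41 + 1.54 + 1.48 + 1.69) / 11 = 1.6018
σ̂ = R̄ / d₂ = 1.6018 / 2.847 = 0.5626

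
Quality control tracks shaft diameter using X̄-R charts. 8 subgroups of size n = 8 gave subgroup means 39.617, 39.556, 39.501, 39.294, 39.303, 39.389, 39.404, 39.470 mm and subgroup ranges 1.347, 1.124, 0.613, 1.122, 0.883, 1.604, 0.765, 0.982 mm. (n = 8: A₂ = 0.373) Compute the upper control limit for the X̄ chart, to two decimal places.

39.84

X̄̄ = (39.617 + 39.556 + 39.501 + 39.294 + 39.303 + 39.389 + 39.404 + 39.470) / 8 = 315.5340 / 8 = 39.4417
R̄ = (1.347 + 1.124 + 0.613 + 1.122 + 0.883 + 1.604 + 0.765 + 0.982) / 8 = 8.4400 / 8 = 1.0550
UCL = X̄̄ + A₂·R̄ = 39.4417 + 0.373 × 1.0550 = 39.8353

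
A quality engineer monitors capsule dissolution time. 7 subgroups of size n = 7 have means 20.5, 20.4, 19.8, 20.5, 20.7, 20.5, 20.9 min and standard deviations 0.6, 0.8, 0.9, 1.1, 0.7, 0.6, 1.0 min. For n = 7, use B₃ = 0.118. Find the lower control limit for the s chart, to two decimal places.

0.10

s̄ = (0.6 + 0.8 + 0.9 + 1.1 + 0.7 + 0.6 + 1.0) / 7 = 0.8143
LCL_s = B₃·s̄ = 0.118 × 0.8143 = 0.0961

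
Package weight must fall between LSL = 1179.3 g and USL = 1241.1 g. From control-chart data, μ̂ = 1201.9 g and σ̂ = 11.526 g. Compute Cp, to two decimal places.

Cp = (USL − LSL) / (6σ̂) = (1241.1 − 1179.3) / (6 × 11.526) = 61.8000 / 69.1560 = 0.8936

0.89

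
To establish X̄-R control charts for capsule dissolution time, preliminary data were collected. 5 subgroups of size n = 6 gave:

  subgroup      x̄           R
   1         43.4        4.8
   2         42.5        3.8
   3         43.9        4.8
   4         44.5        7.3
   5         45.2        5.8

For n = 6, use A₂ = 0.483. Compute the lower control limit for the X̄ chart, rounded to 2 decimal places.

41.34

X̄̄ = (43.4 + 42.5 + 43.9 + 44.5 + 45.2) / 5 = 219.5000 / 5 = 43.9000
R̄ = (4.8 + 3.8 + 4.8 + 7.3 + 5.8) / 5 = 26.5000 / 5 = 5.3000
LCL = X̄̄ − A₂·R̄ = 43.9000 − 0.483 × 5.3000 = 41.3401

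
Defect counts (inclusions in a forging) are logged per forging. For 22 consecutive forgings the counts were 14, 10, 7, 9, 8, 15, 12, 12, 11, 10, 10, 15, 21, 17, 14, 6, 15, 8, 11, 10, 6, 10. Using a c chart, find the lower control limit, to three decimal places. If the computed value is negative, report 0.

1.276

c̄ = (14 + 10 + 7 + 9 + 8 + 15 + 12 + 12 + 11 + 10 + 10 + 15 + 21 + 17 + 14 + 6 + 15 + 8 + 11 + 10 + 6 + 10) / 22 = 251 / 22 = 11.4091
LCL = c̄ − 3√c̄ = 11.4091 − 3 × 3.3777 = 1.2759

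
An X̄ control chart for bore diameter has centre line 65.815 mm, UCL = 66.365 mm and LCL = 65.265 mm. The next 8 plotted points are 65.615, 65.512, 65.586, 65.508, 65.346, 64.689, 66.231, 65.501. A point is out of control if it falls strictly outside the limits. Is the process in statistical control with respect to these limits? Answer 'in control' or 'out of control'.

Compare each point to [65.265, 66.365]: sample 6 = 64.689 < LCL.

out of control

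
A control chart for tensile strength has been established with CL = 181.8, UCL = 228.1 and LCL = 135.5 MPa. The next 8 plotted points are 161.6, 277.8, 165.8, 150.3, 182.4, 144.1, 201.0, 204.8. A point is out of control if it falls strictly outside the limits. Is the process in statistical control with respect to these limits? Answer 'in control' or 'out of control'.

Compare each point to [135.5, 228.1]: sample 2 = 277.8 > UCL.

out of control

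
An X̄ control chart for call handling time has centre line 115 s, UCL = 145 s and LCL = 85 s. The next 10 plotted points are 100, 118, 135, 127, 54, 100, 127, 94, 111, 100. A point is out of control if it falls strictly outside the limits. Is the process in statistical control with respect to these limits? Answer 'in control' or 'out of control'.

out of control

Compare each point to [85, 145]: sample 5 = 54 < LCL.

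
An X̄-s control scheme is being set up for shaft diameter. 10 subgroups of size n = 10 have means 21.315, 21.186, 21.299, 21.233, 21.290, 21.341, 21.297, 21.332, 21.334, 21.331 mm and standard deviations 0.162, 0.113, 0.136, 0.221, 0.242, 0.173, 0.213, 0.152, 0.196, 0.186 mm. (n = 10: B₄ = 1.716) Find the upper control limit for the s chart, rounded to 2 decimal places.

0.31

s̄ = (0.162 + 0.113 + 0.136 + 0.221 + 0.242 + 0.173 + 0.213 + 0.152 + 0.196 + 0.186) / 10 = 0.1794
UCL_s = B₄·s̄ = 1.716 × 0.1794 = 0.3079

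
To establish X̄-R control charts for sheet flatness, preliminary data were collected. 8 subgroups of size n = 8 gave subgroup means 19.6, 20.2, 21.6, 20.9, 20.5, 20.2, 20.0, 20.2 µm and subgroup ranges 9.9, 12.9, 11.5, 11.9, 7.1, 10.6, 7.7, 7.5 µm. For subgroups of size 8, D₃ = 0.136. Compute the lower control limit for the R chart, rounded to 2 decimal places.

1.34

R̄ = (9.9 + 12.9 + 11.5 + 11.9 + 7.1 + 10.6 + 7.7 + 7.5) / 8 = 79.1000 / 8 = 9.8875
LCL_R = D₃·R̄ = 0.136 × 9.8875 = 1.3447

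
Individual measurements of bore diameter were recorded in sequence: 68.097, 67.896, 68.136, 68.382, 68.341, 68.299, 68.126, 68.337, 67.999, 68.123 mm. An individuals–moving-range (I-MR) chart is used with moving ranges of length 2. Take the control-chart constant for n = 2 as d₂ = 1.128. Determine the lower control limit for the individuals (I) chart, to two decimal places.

67.70

X̄ = (68.097 + 67.896 + 68.136 + 68.382 + 68.341 + 68.299 + 68.126 + 68.337 + 67.999 + 68.123) / 10 = 68.1736
Moving ranges: 0.201, 0.240, 0.246, 0.041, 0.042, 0.173, 0.211, 0.338, 0.124; M̄R̄ = 1.6160 / 9 = 0.1796
LCL = X̄ − 3·M̄R̄/d₂ = 68.1736 − 3 × 0.1796 / 1.128 = 67.6961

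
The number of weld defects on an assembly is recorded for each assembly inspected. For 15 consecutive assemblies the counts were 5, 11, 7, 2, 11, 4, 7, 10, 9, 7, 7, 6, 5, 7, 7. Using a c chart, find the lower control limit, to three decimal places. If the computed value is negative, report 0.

c̄ = (5 + 11 + 7 + 2 + 11 + 4 + 7 + 10 + 9 + 7 + 7 + 6 + 5 + 7 + 7) / 15 = 105 / 15 = 7.0000
LCL = c̄ − 3√c̄ = 7.0000 − 3 × 2.6458 = -0.9373 → 0 (cannot be negative)

0.000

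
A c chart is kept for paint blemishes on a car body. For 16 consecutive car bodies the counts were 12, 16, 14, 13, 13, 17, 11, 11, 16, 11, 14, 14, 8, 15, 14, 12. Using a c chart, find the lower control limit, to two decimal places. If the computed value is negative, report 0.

c̄ = (12 + 16 + 14 + 13 + 13 + 17 + 11 + 11 + 16 + 11 + 14 + 14 + 8 + 15 + 14 + 12) / 16 = 211 / 16 = 13.1875
LCL = c̄ − 3√c̄ = 13.1875 − 3 × 3.6315 = 2.2931

2.29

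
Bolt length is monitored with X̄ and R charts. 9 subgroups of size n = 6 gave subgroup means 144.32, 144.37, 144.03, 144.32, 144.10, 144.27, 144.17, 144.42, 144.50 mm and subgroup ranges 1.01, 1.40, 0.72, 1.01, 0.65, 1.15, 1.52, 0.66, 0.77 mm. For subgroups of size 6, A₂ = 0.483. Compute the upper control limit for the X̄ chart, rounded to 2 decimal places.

144.75

X̄̄ = (144.32 + 144.37 + 144.03 + 144.32 + 144.10 + 144.27 + 144.17 + 144.42 + 144.50) / 9 = 1298.5000 / 9 = 144.2778
R̄ = (1.01 + 1.40 + 0.72 + 1.01 + 0.65 + 1.15 + 1.52 + 0.66 + 0.77) / 9 = 8.8900 / 9 = 0.9878
UCL = X̄̄ + A₂·R̄ = 144.2778 + 0.483 × 0.9878 = 144.7549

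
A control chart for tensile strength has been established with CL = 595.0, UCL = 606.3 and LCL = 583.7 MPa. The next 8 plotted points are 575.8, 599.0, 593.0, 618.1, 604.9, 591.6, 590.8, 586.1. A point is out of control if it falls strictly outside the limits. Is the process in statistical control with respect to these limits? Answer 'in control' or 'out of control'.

out of control

Compare each point to [583.7, 606.3]: sample 1 = 575.8 < LCL; sample 4 = 618.1 > UCL.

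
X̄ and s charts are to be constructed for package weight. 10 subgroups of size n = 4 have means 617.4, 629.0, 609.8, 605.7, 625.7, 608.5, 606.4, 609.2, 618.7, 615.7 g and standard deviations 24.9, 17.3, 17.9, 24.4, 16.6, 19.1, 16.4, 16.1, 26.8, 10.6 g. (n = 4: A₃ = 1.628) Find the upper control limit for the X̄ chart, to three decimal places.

X̄̄ = (617.4 + 629.0 + 609.8 + 605.7 + 625.7 + 608.5 + 606.4 + 609.2 + 618.7 + 615.7) / 10 = 614.6100
s̄ = (24.9 + 17.3 + 17.9 + 24.4 + 16.6 + 19.1 + 16.4 + 16.1 + 26.8 + 10.6) / 10 = 19.0100
UCL = X̄̄ + A₃·s̄ = 614.6100 + 1.628 × 19.0100 = 645.5583

645.558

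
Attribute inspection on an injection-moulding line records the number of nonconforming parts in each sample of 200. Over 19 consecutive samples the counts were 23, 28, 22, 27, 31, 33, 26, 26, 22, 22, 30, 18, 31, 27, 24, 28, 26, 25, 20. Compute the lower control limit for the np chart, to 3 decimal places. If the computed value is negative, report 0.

11.530

p̄ = Σdᵢ / (k·n) = 489 / (19 × 200) = 0.12868
LCL = np̄ − 3·√(np̄(1−p̄)) = 25.7368 − 3 × 4.7355 = 11.5304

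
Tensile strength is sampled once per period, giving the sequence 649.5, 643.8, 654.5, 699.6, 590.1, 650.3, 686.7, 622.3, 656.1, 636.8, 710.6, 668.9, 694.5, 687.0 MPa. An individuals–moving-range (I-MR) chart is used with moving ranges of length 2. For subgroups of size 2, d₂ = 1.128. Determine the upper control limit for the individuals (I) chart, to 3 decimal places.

X̄ = (649.5 + 643.8 + 654.5 + 699.6 + 590.1 + 650.3 + 686.7 + 622.3 + 656.1 + 636.8 + 710.6 + 668.9 + 694.5 + 687.0) / 14 = 660.7643
Moving ranges: 5.7, 10.7, 45.1, 109.5, 60.2, 36.4, 64.4, 33.8, 19.3, 73.8, 41.7, 25.6, 7.5; M̄R̄ = 533.7000 / 13 = 41.0538
UCL = X̄ + 3·M̄R̄/d₂ = 660.7643 + 3 × 41.0538 / 1.128 = 769.9500

769.950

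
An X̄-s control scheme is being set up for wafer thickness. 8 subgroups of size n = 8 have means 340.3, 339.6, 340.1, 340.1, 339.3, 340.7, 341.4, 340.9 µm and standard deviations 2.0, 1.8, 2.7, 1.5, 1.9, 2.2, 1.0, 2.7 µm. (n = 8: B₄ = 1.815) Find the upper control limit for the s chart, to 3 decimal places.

3.585

s̄ = (2.0 + 1.8 + 2.7 + 1.5 + 1.9 + 2.2 + 1.0 + 2.7) / 8 = 1.9750
UCL_s = B₄·s̄ = 1.815 × 1.9750 = 3.5846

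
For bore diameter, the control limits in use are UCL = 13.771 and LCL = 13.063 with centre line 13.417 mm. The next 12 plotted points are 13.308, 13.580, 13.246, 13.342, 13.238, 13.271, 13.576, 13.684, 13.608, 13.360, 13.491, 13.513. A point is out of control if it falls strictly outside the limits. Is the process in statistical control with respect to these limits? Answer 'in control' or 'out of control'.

All 12 points lie within [13.063, 13.771].

in control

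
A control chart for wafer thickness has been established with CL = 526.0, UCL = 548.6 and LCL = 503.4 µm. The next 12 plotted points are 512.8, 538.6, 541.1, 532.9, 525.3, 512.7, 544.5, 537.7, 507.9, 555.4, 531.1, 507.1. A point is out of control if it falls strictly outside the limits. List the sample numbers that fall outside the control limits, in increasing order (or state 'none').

Compare each point to [503.4, 548.6]: sample 10 = 555.4 > UCL.

10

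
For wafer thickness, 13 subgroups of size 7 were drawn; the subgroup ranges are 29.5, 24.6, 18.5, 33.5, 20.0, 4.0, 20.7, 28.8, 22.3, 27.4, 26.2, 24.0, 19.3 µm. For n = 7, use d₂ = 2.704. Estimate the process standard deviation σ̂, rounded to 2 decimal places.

R̄ = (29.5 + 24.6 + 18.5 + 33.5 + 20.0 + 4.0 + 20.7 + 28.8 + 22.3 + 27.4 + 26.2 + 24.0 + 19.3) / 13 = 22.9846
σ̂ = R̄ / d₂ = 22.9846 / 2.704 = 8.5002

8.50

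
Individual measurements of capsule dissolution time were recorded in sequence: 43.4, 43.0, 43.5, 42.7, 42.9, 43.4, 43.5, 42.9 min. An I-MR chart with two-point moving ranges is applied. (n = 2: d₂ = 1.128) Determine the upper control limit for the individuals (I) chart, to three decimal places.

44.340

X̄ = (43.4 + 43.0 + 43.5 + 42.7 + 42.9 + 43.4 + 43.5 + 42.9) / 8 = 43.1625
Moving ranges: 0.4, 0.5, 0.8, 0.2, 0.5, 0.1, 0.6; M̄R̄ = 3.1000 / 7 = 0.4429
UCL = X̄ + 3·M̄R̄/d₂ = 43.1625 + 3 × 0.4429 / 1.128 = 44.3403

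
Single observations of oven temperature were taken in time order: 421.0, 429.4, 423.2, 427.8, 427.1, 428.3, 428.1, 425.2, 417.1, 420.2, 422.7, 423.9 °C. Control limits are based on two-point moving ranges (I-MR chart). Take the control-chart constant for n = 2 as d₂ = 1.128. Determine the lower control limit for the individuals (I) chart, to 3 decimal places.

415.046

X̄ = (421.0 + 429.4 + 423.2 + 427.8 + 427.1 + 428.3 + 428.1 + 425.2 + 417.1 + 420.2 + 422.7 + 423.9) / 12 = 424.5000
Moving ranges: 8.4, 6.2, 4.6, 0.7, 1.2, 0.2, 2.9, 8.1, 3.1, 2.5, 1.2; M̄R̄ = 39.1000 / 11 = 3.5545
LCL = X̄ − 3·M̄R̄/d₂ = 424.5000 − 3 × 3.5545 / 1.128 = 415.0464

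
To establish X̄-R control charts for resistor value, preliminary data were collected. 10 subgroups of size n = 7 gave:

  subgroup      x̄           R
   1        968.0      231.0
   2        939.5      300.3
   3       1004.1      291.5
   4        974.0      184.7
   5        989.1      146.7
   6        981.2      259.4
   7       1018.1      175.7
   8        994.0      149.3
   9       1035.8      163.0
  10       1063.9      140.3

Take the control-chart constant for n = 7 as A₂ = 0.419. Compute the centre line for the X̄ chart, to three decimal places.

996.770

X̄̄ = (968.0 + 939.5 + 1004.1 + 974.0 + 989.1 + 981.2 + 1018.1 + 994.0 + 1035.8 + 1063.9) / 10 = 9967.7000 / 10 = 996.7700
CL = X̄̄ = 996.7700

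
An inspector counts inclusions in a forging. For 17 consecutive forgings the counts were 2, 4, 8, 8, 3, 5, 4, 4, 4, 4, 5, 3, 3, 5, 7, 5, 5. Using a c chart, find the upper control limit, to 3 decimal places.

c̄ = (2 + 4 + 8 + 8 + 3 + 5 + 4 + 4 + 4 + 4 + 5 + 3 + 3 + 5 + 7 + 5 + 5) / 17 = 79 / 17 = 4.6471
UCL = c̄ + 3√c̄ = 4.6471 + 3 × √4.6471 = 4.6471 + 3 × 2.1557 = 11.1142

11.114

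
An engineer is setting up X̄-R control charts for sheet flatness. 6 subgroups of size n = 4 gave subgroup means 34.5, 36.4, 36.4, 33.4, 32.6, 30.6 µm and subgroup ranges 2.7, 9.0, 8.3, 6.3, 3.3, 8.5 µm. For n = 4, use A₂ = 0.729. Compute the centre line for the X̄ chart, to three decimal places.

X̄̄ = (34.5 + 36.4 + 36.4 + 33.4 + 32.6 + 30.6) / 6 = 203.9000 / 6 = 33.9833
CL = X̄̄ = 33.9833

33.983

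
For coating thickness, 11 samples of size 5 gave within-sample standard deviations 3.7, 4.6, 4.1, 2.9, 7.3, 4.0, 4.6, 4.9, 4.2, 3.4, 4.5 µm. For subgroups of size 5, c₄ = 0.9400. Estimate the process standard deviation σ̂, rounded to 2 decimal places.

4.66

s̄ = (3.7 + 4.6 + 4.1 + 2.9 + 7.3 + 4.0 + 4.6 + 4.9 + 4.2 + 3.4 + 4.5) / 11 = 4.3818
σ̂ = s̄ / c₄ = 4.3818 / 0.9400 = 4.6615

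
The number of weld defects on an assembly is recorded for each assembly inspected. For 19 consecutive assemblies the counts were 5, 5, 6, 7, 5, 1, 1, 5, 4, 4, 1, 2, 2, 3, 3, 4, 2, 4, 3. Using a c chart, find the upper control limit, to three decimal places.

c̄ = (5 + 5 + 6 + 7 + 5 + 1 + 1 + 5 + 4 + 4 + 1 + 2 + 2 + 3 + 3 + 4 + 2 + 4 + 3) / 19 = 67 / 19 = 3.5263
UCL = c̄ + 3√c̄ = 3.5263 + 3 × √3.5263 = 3.5263 + 3 × 1.8778 = 9.1599

9.160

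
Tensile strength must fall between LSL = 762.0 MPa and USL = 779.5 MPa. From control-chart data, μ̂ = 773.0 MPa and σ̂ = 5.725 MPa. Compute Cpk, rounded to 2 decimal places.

0.38

Cpu = (USL − μ̂) / (3σ̂) = (779.5 − 773.0) / (3 × 5.725) = 0.3785; Cpl = (μ̂ − LSL) / (3σ̂) = (773.0 − 762.0) / (3 × 5.725) = 0.6405; Cpk = min(Cpu, Cpl) = 0.3785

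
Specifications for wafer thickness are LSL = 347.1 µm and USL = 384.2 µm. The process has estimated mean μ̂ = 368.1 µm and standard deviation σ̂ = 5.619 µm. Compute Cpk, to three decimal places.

Cpu = (USL − μ̂) / (3σ̂) = (384.2 − 368.1) / (3 × 5.619) = 0.9551; Cpl = (μ̂ − LSL) / (3σ̂) = (368.1 − 347.1) / (3 × 5.619) = 1.2458; Cpk = min(Cpu, Cpl) = 0.9551

0.955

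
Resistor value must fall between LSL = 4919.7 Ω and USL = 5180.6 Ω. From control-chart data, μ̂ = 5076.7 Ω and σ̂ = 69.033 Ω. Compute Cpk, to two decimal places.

Cpu = (USL − μ̂) / (3σ̂) = (5180.6 − 5076.7) / (3 × 69.033) = 0.5017; Cpl = (μ̂ − LSL) / (3σ̂) = (5076.7 − 4919.7) / (3 × 69.033) = 0.7581; Cpk = min(Cpu, Cpl) = 0.5017

0.50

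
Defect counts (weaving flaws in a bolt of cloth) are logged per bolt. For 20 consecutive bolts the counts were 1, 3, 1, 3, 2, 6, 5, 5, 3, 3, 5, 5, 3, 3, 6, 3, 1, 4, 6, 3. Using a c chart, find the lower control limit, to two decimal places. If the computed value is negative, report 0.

0.00

c̄ = (1 + 3 + 1 + 3 + 2 + 6 + 5 + 5 + 3 + 3 + 5 + 5 + 3 + 3 + 6 + 3 + 1 + 4 + 6 + 3) / 20 = 71 / 20 = 3.5500
LCL = c̄ − 3√c̄ = 3.5500 − 3 × 1.8841 = -2.1024 → 0 (cannot be negative)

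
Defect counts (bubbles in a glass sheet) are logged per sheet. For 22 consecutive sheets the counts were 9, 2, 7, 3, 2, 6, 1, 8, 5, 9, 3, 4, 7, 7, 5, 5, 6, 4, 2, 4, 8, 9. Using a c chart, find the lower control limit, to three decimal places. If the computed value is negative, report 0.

c̄ = (9 + 2 + 7 + 3 + 2 + 6 + 1 + 8 + 5 + 9 + 3 + 4 + 7 + 7 + 5 + 5 + 6 + 4 + 2 + 4 + 8 + 9) / 22 = 116 / 22 = 5.2727
LCL = c̄ − 3√c̄ = 5.2727 − 3 × 2.2962 = -1.6160 → 0 (cannot be negative)

0.000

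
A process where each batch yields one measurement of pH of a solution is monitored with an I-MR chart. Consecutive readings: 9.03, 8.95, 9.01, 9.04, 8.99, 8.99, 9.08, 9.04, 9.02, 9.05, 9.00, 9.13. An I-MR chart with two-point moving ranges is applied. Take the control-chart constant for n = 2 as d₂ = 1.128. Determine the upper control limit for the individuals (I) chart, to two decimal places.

9.17

X̄ = (9.03 + 8.95 + 9.01 + 9.04 + 8.99 + 8.99 + 9.08 + 9.04 + 9.02 + 9.05 + 9.00 + 9.13) / 12 = 9.0275
Moving ranges: 0.08, 0.06, 0.03, 0.05, 0.00, 0.09, 0.04, 0.02, 0.03, 0.05, 0.13; M̄R̄ = 0.5800 / 11 = 0.0527
UCL = X̄ + 3·M̄R̄/d₂ = 9.0275 + 3 × 0.0527 / 1.128 = 9.1677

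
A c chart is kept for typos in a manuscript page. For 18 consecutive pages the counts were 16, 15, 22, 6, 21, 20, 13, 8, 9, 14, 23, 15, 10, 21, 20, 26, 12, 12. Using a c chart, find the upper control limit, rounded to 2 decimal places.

c̄ = (16 + 15 + 22 + 6 + 21 + 20 + 13 + 8 + 9 + 14 + 23 + 15 + 10 + 21 + 20 + 26 + 12 + 12) / 18 = 283 / 18 = 15.7222
UCL = c̄ + 3√c̄ = 15.7222 + 3 × √15.7222 = 15.7222 + 3 × 3.9651 = 27.6176

27.62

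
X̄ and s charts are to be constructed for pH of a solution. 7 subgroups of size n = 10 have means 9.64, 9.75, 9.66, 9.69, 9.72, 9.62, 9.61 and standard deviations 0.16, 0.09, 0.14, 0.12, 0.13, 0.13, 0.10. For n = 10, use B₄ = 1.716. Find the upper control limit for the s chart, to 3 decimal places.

0.213

s̄ = (0.16 + 0.09 + 0.14 + 0.12 + 0.13 + 0.13 + 0.10) / 7 = 0.1243
UCL_s = B₄·s̄ = 1.716 × 0.1243 = 0.2133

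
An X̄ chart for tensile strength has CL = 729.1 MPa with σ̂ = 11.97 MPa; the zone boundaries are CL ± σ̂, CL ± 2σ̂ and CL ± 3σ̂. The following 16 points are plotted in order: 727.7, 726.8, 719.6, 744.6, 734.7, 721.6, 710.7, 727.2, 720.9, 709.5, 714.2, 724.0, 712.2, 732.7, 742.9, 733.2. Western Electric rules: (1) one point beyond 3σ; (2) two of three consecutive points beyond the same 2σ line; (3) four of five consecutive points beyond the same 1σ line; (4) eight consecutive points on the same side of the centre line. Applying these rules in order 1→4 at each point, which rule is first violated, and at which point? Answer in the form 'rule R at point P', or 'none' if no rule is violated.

Zone of each point (C = within 1σ̂, B = 1σ̂–2σ̂, A = 2σ̂–3σ̂, * = beyond 3σ̂; sign = side of CL): 1:-C, 2:-C, 3:-C, 4:+B, 5:+C, 6:-C, 7:-B, 8:-C, 9:-C, 10:-B, 11:-B, 12:-C, 13:-B, 14:+C, 15:+B, 16:+C
Rule 4 (eight consecutive points on the same side of the centre line) is satisfied at point 13.

rule 4 at point 13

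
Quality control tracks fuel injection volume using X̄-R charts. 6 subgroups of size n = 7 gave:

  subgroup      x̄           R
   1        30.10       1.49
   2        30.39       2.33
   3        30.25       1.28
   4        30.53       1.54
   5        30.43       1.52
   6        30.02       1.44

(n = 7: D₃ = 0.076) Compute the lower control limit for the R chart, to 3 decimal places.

R̄ = (1.49 + 2.33 + 1.28 + 1.54 + 1.52 + 1.44) / 6 = 9.6000 / 6 = 1.6000
LCL_R = D₃·R̄ = 0.076 × 1.6000 = 0.1216

0.122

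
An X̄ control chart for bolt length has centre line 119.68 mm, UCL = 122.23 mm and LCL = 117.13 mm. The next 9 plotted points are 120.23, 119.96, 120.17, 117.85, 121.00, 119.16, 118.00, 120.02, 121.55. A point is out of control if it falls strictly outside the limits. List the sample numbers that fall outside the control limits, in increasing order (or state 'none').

none

All 9 points lie within [117.13, 122.23].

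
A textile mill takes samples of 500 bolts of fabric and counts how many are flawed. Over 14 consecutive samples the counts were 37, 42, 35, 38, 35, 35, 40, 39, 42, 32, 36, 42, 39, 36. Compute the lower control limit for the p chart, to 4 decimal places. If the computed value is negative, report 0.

p̄ = Σdᵢ / (k·n) = 528 / (14 × 500) = 0.07543
LCL = p̄ − 3·√(p̄(1−p̄)/n) = 0.07543 − 3 × 0.01181 = 0.04000

0.0400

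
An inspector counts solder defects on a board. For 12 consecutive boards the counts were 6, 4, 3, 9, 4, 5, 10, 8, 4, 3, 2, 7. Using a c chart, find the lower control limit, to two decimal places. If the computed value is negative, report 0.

c̄ = (6 + 4 + 3 + 9 + 4 + 5 + 10 + 8 + 4 + 3 + 2 + 7) / 12 = 65 / 12 = 5.4167
LCL = c̄ − 3√c̄ = 5.4167 − 3 × 2.3274 = -1.5655 → 0 (cannot be negative)

0.00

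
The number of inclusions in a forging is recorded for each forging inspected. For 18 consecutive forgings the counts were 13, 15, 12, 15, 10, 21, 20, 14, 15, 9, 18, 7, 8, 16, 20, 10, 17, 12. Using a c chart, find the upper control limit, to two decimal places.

25.22

c̄ = (13 + 15 + 12 + 15 + 10 + 21 + 20 + 14 + 15 + 9 + 18 + 7 + 8 + 16 + 20 + 10 + 17 + 12) / 18 = 252 / 18 = 14.0000
UCL = c̄ + 3√c̄ = 14.0000 + 3 × √14.0000 = 14.0000 + 3 × 3.7417 = 25.2250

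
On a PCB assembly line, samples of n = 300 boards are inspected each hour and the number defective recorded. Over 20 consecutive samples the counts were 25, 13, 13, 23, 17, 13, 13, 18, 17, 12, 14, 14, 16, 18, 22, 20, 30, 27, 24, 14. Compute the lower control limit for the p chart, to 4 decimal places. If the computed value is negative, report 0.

0.0192

p̄ = Σdᵢ / (k·n) = 363 / (20 × 300) = 0.06050
LCL = p̄ − 3·√(p̄(1−p̄)/n) = 0.06050 − 3 × 0.01376 = 0.01921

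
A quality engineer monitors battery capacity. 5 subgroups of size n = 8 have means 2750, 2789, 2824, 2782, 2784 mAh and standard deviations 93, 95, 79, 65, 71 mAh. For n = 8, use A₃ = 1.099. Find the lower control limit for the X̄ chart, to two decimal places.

X̄̄ = (2750 + 2789 + 2824 + 2782 + 2784) / 5 = 2785.8000
s̄ = (93 + 95 + 79 + 65 + 71) / 5 = 80.6000
LCL = X̄̄ − A₃·s̄ = 2785.8000 − 1.099 × 80.6000 = 2697.2206

2697.22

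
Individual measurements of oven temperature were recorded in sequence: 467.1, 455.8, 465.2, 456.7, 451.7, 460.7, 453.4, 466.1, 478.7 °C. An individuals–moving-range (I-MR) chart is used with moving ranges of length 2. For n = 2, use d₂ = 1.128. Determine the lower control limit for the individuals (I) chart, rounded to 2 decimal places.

436.51

X̄ = (467.1 + 455.8 + 465.2 + 456.7 + 451.7 + 460.7 + 453.4 + 466.1 + 478.7) / 9 = 461.7111
Moving ranges: 11.3, 9.4, 8.5, 5.0, 9.0, 7.3, 12.7, 12.6; M̄R̄ = 75.8000 / 8 = 9.4750
LCL = X̄ − 3·M̄R̄/d₂ = 461.7111 − 3 × 9.4750 / 1.128 = 436.5116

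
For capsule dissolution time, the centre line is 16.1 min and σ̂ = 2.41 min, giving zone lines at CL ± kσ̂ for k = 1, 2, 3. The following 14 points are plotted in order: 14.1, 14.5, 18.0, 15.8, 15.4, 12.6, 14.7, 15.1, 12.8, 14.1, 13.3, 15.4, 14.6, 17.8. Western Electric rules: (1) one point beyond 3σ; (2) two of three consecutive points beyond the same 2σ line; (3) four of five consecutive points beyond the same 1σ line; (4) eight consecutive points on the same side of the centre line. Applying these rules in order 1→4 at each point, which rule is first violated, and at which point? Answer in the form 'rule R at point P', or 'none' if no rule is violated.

rule 4 at point 11

Zone of each point (C = within 1σ̂, B = 1σ̂–2σ̂, A = 2σ̂–3σ̂, * = beyond 3σ̂; sign = side of CL): 1:-C, 2:-C, 3:+C, 4:-C, 5:-C, 6:-B, 7:-C, 8:-C, 9:-B, 10:-C, 11:-B, 12:-C, 13:-C, 14:+C
Rule 4 (eight consecutive points on the same side of the centre line) is satisfied at point 11.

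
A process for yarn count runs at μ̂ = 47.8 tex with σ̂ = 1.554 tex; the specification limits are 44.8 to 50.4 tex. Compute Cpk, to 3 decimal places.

Cpu = (USL − μ̂) / (3σ̂) = (50.4 − 47.8) / (3 × 1.554) = 0.5577; Cpl = (μ̂ − LSL) / (3σ̂) = (47.8 − 44.8) / (3 × 1.554) = 0.6435; Cpk = min(Cpu, Cpl) = 0.5577

0.558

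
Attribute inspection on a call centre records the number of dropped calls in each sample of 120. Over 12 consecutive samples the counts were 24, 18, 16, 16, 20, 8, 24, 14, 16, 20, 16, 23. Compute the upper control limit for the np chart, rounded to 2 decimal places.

29.63

p̄ = Σdᵢ / (k·n) = 215 / (12 × 120) = 0.14931
UCL = np̄ + 3·√(np̄(1−p̄)) = 17.9167 + 3 × √(17.9167×0.85069) = 17.9167 + 3 × 3.9041 = 29.6288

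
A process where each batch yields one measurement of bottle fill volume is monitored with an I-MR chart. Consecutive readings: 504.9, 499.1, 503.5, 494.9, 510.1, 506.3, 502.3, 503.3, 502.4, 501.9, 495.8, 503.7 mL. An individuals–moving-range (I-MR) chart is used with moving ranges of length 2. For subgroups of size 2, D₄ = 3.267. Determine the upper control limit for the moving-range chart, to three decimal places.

Moving ranges: 5.8, 4.4, 8.6, 15.2, 3.8, 4.0, 1.0, 0.9, 0.5, 6.1, 7.9; M̄R̄ = 58.2000 / 11 = 5.2909
UCL_MR = D₄·M̄R̄ = 3.267 × 5.2909 = 17.2854

17.285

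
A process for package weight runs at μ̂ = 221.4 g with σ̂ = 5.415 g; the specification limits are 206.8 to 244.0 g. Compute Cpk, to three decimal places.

Cpu = (USL − μ̂) / (3σ̂) = (244.0 − 221.4) / (3 × 5.415) = 1.3912; Cpl = (μ̂ − LSL) / (3σ̂) = (221.4 − 206.8) / (3 × 5.415) = 0.8987; Cpk = min(Cpu, Cpl) = 0.8987

0.899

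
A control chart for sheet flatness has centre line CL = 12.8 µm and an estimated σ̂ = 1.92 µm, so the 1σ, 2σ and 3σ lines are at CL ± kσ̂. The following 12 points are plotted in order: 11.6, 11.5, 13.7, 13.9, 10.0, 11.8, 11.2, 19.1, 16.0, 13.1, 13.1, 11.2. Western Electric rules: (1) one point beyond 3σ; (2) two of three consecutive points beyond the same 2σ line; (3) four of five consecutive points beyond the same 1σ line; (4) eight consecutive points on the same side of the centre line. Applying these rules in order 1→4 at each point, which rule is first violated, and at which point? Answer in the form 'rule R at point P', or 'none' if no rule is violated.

Zone of each point (C = within 1σ̂, B = 1σ̂–2σ̂, A = 2σ̂–3σ̂, * = beyond 3σ̂; sign = side of CL): 1:-C, 2:-C, 3:+C, 4:+C, 5:-B, 6:-C, 7:-C, 8:+*, 9:+B, 10:+C, 11:+C, 12:-C
Rule 1 (one point beyond the 3σ limits) is satisfied at point 8.

rule 1 at point 8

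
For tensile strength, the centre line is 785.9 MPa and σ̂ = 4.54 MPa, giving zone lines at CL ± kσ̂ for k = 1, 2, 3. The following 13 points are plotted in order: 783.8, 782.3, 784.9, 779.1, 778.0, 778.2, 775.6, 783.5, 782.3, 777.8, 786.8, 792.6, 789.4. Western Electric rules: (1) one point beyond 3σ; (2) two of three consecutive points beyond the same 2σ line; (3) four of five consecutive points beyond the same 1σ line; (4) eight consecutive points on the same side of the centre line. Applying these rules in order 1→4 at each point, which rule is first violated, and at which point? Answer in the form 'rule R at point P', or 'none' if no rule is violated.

rule 3 at point 7

Zone of each point (C = within 1σ̂, B = 1σ̂–2σ̂, A = 2σ̂–3σ̂, * = beyond 3σ̂; sign = side of CL): 1:-C, 2:-C, 3:-C, 4:-B, 5:-B, 6:-B, 7:-A, 8:-C, 9:-C, 10:-B, 11:+C, 12:+B, 13:+C
Rule 3 (four of five consecutive points beyond the same 1σ limit) is satisfied at point 7.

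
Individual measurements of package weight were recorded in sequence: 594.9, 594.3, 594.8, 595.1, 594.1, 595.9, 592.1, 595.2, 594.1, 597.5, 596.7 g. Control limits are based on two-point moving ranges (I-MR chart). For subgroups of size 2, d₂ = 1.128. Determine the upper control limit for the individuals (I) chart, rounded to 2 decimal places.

X̄ = (594.9 + 594.3 + 594.8 + 595.1 + 594.1 + 595.9 + 592.1 + 595.2 + 594.1 + 597.5 + 596.7) / 11 = 594.9727
Moving ranges: 0.6, 0.5, 0.3, 1.0, 1.8, 3.8, 3.1, 1.1, 3.4, 0.8; M̄R̄ = 16.4000 / 10 = 1.6400
UCL = X̄ + 3·M̄R̄/d₂ = 594.9727 + 3 × 1.6400 / 1.128 = 599.3344

599.33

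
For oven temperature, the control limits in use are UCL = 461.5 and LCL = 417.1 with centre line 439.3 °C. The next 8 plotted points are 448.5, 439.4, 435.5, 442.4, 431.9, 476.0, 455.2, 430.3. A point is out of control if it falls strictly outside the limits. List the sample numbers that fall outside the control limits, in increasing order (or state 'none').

6

Compare each point to [417.1, 461.5]: sample 6 = 476.0 > UCL.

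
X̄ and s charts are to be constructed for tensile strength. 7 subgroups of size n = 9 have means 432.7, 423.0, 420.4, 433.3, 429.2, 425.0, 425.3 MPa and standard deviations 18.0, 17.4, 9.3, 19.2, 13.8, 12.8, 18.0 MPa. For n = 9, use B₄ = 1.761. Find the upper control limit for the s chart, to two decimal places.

s̄ = (18.0 + 17.4 + 9.3 + 19.2 + 13.8 + 12.8 + 18.0) / 7 = 15.5000
UCL_s = B₄·s̄ = 1.761 × 15.5000 = 27.2955

27.30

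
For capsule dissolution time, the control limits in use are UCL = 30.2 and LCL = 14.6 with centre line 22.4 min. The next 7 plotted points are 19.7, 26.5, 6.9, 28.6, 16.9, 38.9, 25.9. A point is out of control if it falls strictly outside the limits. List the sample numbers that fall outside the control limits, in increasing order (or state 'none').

3, 6

Compare each point to [14.6, 30.2]: sample 3 = 6.9 < LCL; sample 6 = 38.9 > UCL.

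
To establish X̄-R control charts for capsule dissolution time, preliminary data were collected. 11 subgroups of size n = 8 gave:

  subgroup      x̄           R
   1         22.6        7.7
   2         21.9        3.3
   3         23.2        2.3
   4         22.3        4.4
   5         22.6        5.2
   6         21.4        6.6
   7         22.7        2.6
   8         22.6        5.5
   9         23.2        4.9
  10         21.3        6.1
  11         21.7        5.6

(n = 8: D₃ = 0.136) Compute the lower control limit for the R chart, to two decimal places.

0.67

R̄ = (7.7 + 3.3 + 2.3 + 4.4 + 5.2 + 6.6 + 2.6 + 5.5 + 4.9 + 6.1 + 5.6) / 11 = 54.2000 / 11 = 4.9273
LCL_R = D₃·R̄ = 0.136 × 4.9273 = 0.6701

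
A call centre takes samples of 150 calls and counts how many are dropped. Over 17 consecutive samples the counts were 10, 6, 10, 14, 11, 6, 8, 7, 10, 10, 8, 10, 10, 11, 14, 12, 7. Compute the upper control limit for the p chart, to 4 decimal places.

p̄ = Σdᵢ / (k·n) = 164 / (17 × 150) = 0.06431
UCL = p̄ + 3·√(p̄(1−p̄)/n) = 0.06431 + 3 × √(0.06431×0.93569/150) = 0.06431 + 3 × 0.02003 = 0.12440

0.1244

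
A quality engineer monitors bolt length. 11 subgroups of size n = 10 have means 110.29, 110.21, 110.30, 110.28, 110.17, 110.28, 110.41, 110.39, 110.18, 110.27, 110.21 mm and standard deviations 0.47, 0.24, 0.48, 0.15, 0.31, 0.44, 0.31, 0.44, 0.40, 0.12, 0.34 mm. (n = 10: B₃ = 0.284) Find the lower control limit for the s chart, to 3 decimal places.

0.096

s̄ = (0.47 + 0.24 + 0.48 + 0.15 + 0.31 + 0.44 + 0.31 + 0.44 + 0.40 + 0.12 + 0.34) / 11 = 0.3364
LCL_s = B₃·s̄ = 0.284 × 0.3364 = 0.0955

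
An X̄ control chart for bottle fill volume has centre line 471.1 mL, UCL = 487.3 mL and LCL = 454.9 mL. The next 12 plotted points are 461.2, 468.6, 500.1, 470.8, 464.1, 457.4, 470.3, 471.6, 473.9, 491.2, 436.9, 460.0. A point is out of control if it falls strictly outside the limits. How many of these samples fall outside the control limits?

3

Compare each point to [454.9, 487.3]: sample 3 = 500.1 > UCL; sample 10 = 491.2 > UCL; sample 11 = 436.9 < LCL.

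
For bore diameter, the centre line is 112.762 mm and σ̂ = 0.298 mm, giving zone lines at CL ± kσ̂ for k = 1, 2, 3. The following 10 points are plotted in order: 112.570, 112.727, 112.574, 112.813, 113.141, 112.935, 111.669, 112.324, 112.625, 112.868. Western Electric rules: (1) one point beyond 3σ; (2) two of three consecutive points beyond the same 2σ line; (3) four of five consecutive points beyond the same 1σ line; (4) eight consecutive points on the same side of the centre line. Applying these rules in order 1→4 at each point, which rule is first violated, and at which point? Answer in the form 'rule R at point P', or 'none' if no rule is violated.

rule 1 at point 7

Zone of each point (C = within 1σ̂, B = 1σ̂–2σ̂, A = 2σ̂–3σ̂, * = beyond 3σ̂; sign = side of CL): 1:-C, 2:-C, 3:-C, 4:+C, 5:+B, 6:+C, 7:-*, 8:-B, 9:-C, 10:+C
Rule 1 (one point beyond the 3σ limits) is satisfied at point 7.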